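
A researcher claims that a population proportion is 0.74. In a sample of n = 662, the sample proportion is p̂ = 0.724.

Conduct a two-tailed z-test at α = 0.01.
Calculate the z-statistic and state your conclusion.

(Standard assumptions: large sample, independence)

H₀: p = 0.74, H₁: p ≠ 0.74
Standard error: SE = √(p₀(1-p₀)/n) = √(0.74×0.26/662) = 0.017048
z-statistic: z = (p̂ - p₀)/SE = (0.724 - 0.74)/0.017048 = -0.9385
Critical value: z_0.005 = ±2.576
p-value = 0.3480
Decision: fail to reject H₀ at α = 0.01

Answer: z = -0.9385, fail to reject H₀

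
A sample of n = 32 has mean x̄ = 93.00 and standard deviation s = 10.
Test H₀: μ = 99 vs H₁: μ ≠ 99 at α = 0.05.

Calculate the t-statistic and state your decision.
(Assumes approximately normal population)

df = n - 1 = 31
SE = s/√n = 10/√32 = 1.7678
t = (x̄ - μ₀)/SE = (93.00 - 99)/1.7678 = -3.3940
Critical value: t_{0.025,31} = ±2.040
p-value ≈ 0.0019
Decision: reject H₀

Answer: t = -3.3940, reject H₀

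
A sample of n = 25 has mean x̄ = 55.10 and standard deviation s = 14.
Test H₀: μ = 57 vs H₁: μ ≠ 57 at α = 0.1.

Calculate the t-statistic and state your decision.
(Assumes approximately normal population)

df = n - 1 = 24
SE = s/√n = 14/√25 = 2.8000
t = (x̄ - μ₀)/SE = (55.10 - 57)/2.8000 = -0.6786
Critical value: t_{0.05,24} = ±1.711
p-value ≈ 0.5039
Decision: fail to reject H₀

Answer: t = -0.6786, fail to reject H₀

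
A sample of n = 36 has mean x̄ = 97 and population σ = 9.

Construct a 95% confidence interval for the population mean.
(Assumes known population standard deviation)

Answer: (94.0600, 99.9400)

Derivation:
Confidence level: 95%, α = 0.05
z_0.025 = 1.960
SE = σ/√n = 9/√36 = 1.5000
Margin of error = 1.960 × 1.5000 = 2.9400
CI: x̄ ± margin = 97 ± 2.9400
CI: (94.0600, 99.9400)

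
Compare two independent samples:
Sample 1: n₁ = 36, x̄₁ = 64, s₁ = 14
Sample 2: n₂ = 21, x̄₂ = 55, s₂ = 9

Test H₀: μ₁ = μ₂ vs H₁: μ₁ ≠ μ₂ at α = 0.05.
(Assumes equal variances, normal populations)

Answer: t = 2.6397, reject H₀

Derivation:
Pooled variance: s²_p = [35×14² + 20×9²]/(55) = 154.1818
s_p = 12.4170
SE = s_p×√(1/n₁ + 1/n₂) = 12.4170×√(1/36 + 1/21) = 3.4095
t = (x̄₁ - x̄₂)/SE = (64 - 55)/3.4095 = 2.6397
df = 55, t-critical = ±2.004
Decision: reject H₀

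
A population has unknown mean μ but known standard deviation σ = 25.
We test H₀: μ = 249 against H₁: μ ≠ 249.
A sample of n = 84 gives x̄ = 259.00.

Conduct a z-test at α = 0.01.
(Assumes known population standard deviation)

Answer: z = 3.6661, reject H₀

Derivation:
Standard error: SE = σ/√n = 25/√84 = 2.7277
z-statistic: z = (x̄ - μ₀)/SE = (259.00 - 249)/2.7277 = 3.6661
Critical value: ±2.576
p-value = 0.0002
Decision: reject H₀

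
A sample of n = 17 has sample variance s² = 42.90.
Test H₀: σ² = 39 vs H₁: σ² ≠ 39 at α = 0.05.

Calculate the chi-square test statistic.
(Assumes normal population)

Answer: χ² = 17.6000, fail to reject H₀

Derivation:
df = n - 1 = 16
χ² = (n-1)s²/σ₀² = 16×42.90/39 = 17.6000
Critical values: χ²_{0.975,16} = 6.908, χ²_{0.025,16} = 28.845
Rejection region: χ² < 6.908 or χ² > 28.845
Decision: fail to reject H₀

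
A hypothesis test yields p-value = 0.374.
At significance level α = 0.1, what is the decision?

Answer: fail to reject H₀

Derivation:
Compare p-value to α:
0.374 ≥ 0.1
Decision: fail to reject H₀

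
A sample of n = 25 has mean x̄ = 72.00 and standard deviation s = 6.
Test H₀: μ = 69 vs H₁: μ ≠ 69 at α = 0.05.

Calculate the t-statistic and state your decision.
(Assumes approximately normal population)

df = n - 1 = 24
SE = s/√n = 6/√25 = 1.2000
t = (x̄ - μ₀)/SE = (72.00 - 69)/1.2000 = 2.5000
Critical value: t_{0.025,24} = ±2.064
p-value ≈ 0.0197
Decision: reject H₀

Answer: t = 2.5000, reject H₀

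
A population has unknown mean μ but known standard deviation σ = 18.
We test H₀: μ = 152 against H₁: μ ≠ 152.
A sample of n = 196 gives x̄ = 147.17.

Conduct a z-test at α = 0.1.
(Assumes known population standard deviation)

Standard error: SE = σ/√n = 18/√196 = 1.2857
z-statistic: z = (x̄ - μ₀)/SE = (147.17 - 152)/1.2857 = -3.7567
Critical value: ±1.645
p-value = 0.0002
Decision: reject H₀

Answer: z = -3.7567, reject H₀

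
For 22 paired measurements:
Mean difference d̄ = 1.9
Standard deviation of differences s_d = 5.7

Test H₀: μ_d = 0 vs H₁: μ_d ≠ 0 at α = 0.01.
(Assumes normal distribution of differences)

Answer: t = 1.5635, fail to reject H₀

Derivation:
df = n - 1 = 21
SE = s_d/√n = 5.7/√22 = 1.2152
t = d̄/SE = 1.9/1.2152 = 1.5635
Critical value: t_{0.005,21} = ±2.831
p-value ≈ 0.1329
Decision: fail to reject H₀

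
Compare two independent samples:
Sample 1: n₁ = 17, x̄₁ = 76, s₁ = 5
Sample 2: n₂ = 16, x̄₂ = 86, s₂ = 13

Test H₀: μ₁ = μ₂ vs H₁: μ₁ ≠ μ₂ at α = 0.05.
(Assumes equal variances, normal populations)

Answer: t = -2.9505, reject H₀

Derivation:
Pooled variance: s²_p = [16×5² + 15×13²]/(31) = 94.6774
s_p = 9.7302
SE = s_p×√(1/n₁ + 1/n₂) = 9.7302×√(1/17 + 1/16) = 3.3892
t = (x̄₁ - x̄₂)/SE = (76 - 86)/3.3892 = -2.9505
df = 31, t-critical = ±2.040
Decision: reject H₀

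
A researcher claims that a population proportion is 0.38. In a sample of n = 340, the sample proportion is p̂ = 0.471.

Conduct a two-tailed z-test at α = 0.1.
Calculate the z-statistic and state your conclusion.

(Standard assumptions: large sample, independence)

H₀: p = 0.38, H₁: p ≠ 0.38
Standard error: SE = √(p₀(1-p₀)/n) = √(0.38×0.62/340) = 0.026324
z-statistic: z = (p̂ - p₀)/SE = (0.471 - 0.38)/0.026324 = 3.4569
Critical value: z_0.05 = ±1.645
p-value = 0.0005
Decision: reject H₀ at α = 0.1

Answer: z = 3.4569, reject H₀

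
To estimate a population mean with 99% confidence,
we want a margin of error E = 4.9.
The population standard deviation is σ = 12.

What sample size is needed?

z_0.005 = 2.576
n = (z×σ/E)² = (2.576×12/4.9)²
n = 39.7981
Round up: n = 40

Answer: n = 40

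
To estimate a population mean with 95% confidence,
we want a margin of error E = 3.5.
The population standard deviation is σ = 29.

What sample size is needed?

Answer: n = 264

Derivation:
z_0.025 = 1.960
n = (z×σ/E)² = (1.960×29/3.5)²
n = 263.7376
Round up: n = 264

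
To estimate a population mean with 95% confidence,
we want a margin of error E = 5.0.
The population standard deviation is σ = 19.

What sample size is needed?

Answer: n = 56

Derivation:
z_0.025 = 1.960
n = (z×σ/E)² = (1.960×19/5.0)²
n = 55.4727
Round up: n = 56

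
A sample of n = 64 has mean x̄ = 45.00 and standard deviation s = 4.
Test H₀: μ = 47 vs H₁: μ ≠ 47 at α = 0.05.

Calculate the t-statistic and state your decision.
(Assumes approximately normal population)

df = n - 1 = 63
SE = s/√n = 4/√64 = 0.5000
t = (x̄ - μ₀)/SE = (45.00 - 47)/0.5000 = -4.0000
Critical value: t_{0.025,63} = ±1.998
p-value ≈ 0.0002
Decision: reject H₀

Answer: t = -4.0000, reject H₀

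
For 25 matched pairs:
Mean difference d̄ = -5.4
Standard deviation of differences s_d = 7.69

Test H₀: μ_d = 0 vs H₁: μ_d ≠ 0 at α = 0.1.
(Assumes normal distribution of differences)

df = n - 1 = 24
SE = s_d/√n = 7.69/√25 = 1.5380
t = d̄/SE = -5.4/1.5380 = -3.5111
Critical value: t_{0.05,24} = ±1.711
p-value ≈ 0.0018
Decision: reject H₀

Answer: t = -3.5111, reject H₀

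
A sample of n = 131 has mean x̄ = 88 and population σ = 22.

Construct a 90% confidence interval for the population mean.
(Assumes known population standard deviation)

Confidence level: 90%, α = 0.1
z_0.05 = 1.645
SE = σ/√n = 22/√131 = 1.9221
Margin of error = 1.645 × 1.9221 = 3.1619
CI: x̄ ± margin = 88 ± 3.1619
CI: (84.8381, 91.1619)

Answer: (84.8381, 91.1619)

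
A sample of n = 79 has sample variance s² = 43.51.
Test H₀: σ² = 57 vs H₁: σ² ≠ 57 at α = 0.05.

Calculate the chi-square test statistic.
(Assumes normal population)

df = n - 1 = 78
χ² = (n-1)s²/σ₀² = 78×43.51/57 = 59.5400
Critical values: χ²_{0.975,78} = 55.466, χ²_{0.025,78} = 104.316
Rejection region: χ² < 55.466 or χ² > 104.316
Decision: fail to reject H₀

Answer: χ² = 59.5400, fail to reject H₀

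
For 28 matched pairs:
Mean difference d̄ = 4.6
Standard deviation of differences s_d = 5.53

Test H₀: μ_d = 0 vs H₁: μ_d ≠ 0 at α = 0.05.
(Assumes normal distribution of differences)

df = n - 1 = 27
SE = s_d/√n = 5.53/√28 = 1.0451
t = d̄/SE = 4.6/1.0451 = 4.4015
Critical value: t_{0.025,27} = ±2.052
p-value ≈ 0.0002
Decision: reject H₀

Answer: t = 4.4015, reject H₀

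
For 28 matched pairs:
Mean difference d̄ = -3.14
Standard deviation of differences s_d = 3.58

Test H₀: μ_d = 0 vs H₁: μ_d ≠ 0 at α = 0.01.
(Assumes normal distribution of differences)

df = n - 1 = 27
SE = s_d/√n = 3.58/√28 = 0.6766
t = d̄/SE = -3.14/0.6766 = -4.6409
Critical value: t_{0.005,27} = ±2.771
p-value ≈ 0.0001
Decision: reject H₀

Answer: t = -4.6409, reject H₀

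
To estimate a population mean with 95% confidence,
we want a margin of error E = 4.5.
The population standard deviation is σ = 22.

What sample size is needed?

Answer: n = 92

Derivation:
z_0.025 = 1.960
n = (z×σ/E)² = (1.960×22/4.5)²
n = 91.8190
Round up: n = 92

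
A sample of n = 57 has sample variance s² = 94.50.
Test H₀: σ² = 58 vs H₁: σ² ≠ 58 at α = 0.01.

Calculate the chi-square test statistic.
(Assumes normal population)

Answer: χ² = 91.2414, reject H₀

Derivation:
df = n - 1 = 56
χ² = (n-1)s²/σ₀² = 56×94.50/58 = 91.2414
Critical values: χ²_{0.995,56} = 32.490, χ²_{0.005,56} = 86.994
Rejection region: χ² < 32.490 or χ² > 86.994
Decision: reject H₀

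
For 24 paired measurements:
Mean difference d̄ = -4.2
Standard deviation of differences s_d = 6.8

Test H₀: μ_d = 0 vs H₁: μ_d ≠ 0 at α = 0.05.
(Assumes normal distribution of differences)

Answer: t = -3.0259, reject H₀

Derivation:
df = n - 1 = 23
SE = s_d/√n = 6.8/√24 = 1.3880
t = d̄/SE = -4.2/1.3880 = -3.0259
Critical value: t_{0.025,23} = ±2.069
p-value ≈ 0.0060
Decision: reject H₀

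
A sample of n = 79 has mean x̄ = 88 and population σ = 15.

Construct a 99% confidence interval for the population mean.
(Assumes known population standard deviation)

Confidence level: 99%, α = 0.01
z_0.005 = 2.576
SE = σ/√n = 15/√79 = 1.6876
Margin of error = 2.576 × 1.6876 = 4.3473
CI: x̄ ± margin = 88 ± 4.3473
CI: (83.6527, 92.3473)

Answer: (83.6527, 92.3473)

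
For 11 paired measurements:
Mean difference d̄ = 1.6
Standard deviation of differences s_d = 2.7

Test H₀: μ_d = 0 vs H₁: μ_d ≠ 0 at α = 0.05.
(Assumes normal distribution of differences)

Answer: t = 1.9654, fail to reject H₀

Derivation:
df = n - 1 = 10
SE = s_d/√n = 2.7/√11 = 0.8141
t = d̄/SE = 1.6/0.8141 = 1.9654
Critical value: t_{0.025,10} = ±2.228
p-value ≈ 0.0777
Decision: fail to reject H₀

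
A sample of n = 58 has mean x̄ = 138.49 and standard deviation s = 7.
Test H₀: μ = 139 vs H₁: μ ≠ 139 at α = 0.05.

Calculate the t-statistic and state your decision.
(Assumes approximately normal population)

Answer: t = -0.5549, fail to reject H₀

Derivation:
df = n - 1 = 57
SE = s/√n = 7/√58 = 0.9191
t = (x̄ - μ₀)/SE = (138.49 - 139)/0.9191 = -0.5549
Critical value: t_{0.025,57} = ±2.002
p-value ≈ 0.5811
Decision: fail to reject H₀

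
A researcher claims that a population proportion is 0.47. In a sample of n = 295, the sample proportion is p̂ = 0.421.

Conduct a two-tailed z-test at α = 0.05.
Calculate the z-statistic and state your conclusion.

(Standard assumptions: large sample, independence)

Answer: z = -1.6862, fail to reject H₀

Derivation:
H₀: p = 0.47, H₁: p ≠ 0.47
Standard error: SE = √(p₀(1-p₀)/n) = √(0.47×0.53/295) = 0.029059
z-statistic: z = (p̂ - p₀)/SE = (0.421 - 0.47)/0.029059 = -1.6862
Critical value: z_0.025 = ±1.960
p-value = 0.0918
Decision: fail to reject H₀ at α = 0.05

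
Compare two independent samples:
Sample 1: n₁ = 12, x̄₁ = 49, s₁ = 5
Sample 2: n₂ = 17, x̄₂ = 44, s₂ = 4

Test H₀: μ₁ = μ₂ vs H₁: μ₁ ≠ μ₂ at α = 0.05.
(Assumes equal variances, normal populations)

Pooled variance: s²_p = [11×5² + 16×4²]/(27) = 19.6667
s_p = 4.4347
SE = s_p×√(1/n₁ + 1/n₂) = 4.4347×√(1/12 + 1/17) = 1.6720
t = (x̄₁ - x̄₂)/SE = (49 - 44)/1.6720 = 2.9904
df = 27, t-critical = ±2.052
Decision: reject H₀

Answer: t = 2.9904, reject H₀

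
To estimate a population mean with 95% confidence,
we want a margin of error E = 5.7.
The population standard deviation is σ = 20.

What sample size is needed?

z_0.025 = 1.960
n = (z×σ/E)² = (1.960×20/5.7)²
n = 47.2958
Round up: n = 48

Answer: n = 48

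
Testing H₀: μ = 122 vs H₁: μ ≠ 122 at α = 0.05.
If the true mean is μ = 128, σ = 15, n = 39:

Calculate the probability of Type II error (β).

SE = σ/√n = 15/√39 = 2.4019
Critical values: μ₀ ± z_0.025×SE = 122 ± 1.960×2.4019
Acceptance region: (117.2923, 126.7077)
Under H₁ (μ = 128): z_high = (126.7077 - 128)/2.4019 = -0.5380, z_low = (117.2923 - 128)/2.4019 = -4.4580
β = P(not reject | H₁) = Φ(-0.5380) - Φ(-4.4580) ≈ 0.2953

Answer: β ≈ 0.2953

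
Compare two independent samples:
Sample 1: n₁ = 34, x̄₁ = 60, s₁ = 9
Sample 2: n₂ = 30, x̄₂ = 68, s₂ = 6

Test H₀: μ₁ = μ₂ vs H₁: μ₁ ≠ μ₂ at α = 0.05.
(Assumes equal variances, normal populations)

Answer: t = -4.1248, reject H₀

Derivation:
Pooled variance: s²_p = [33×9² + 29×6²]/(62) = 59.9516
s_p = 7.7428
SE = s_p×√(1/n₁ + 1/n₂) = 7.7428×√(1/34 + 1/30) = 1.9395
t = (x̄₁ - x̄₂)/SE = (60 - 68)/1.9395 = -4.1248
df = 62, t-critical = ±1.999
Decision: reject H₀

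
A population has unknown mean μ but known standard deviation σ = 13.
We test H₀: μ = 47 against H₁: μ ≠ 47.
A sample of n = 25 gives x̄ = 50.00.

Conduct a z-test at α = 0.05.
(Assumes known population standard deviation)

Answer: z = 1.1538, fail to reject H₀

Derivation:
Standard error: SE = σ/√n = 13/√25 = 2.6000
z-statistic: z = (x̄ - μ₀)/SE = (50.00 - 47)/2.6000 = 1.1538
Critical value: ±1.960
p-value = 0.2486
Decision: fail to reject H₀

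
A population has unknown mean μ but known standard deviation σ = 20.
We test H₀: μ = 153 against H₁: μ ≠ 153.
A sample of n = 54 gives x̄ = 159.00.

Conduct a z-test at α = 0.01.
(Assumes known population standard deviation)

Standard error: SE = σ/√n = 20/√54 = 2.7217
z-statistic: z = (x̄ - μ₀)/SE = (159.00 - 153)/2.7217 = 2.2045
Critical value: ±2.576
p-value = 0.0275
Decision: fail to reject H₀

Answer: z = 2.2045, fail to reject H₀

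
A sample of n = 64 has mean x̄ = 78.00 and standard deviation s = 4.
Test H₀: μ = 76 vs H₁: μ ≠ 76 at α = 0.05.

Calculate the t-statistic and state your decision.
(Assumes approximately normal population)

df = n - 1 = 63
SE = s/√n = 4/√64 = 0.5000
t = (x̄ - μ₀)/SE = (78.00 - 76)/0.5000 = 4.0000
Critical value: t_{0.025,63} = ±1.998
p-value ≈ 0.0002
Decision: reject H₀

Answer: t = 4.0000, reject H₀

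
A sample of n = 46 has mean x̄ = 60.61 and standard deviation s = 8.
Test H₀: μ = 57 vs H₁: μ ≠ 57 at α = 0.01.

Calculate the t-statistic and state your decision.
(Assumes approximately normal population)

Answer: t = 3.0606, reject H₀

Derivation:
df = n - 1 = 45
SE = s/√n = 8/√46 = 1.1795
t = (x̄ - μ₀)/SE = (60.61 - 57)/1.1795 = 3.0606
Critical value: t_{0.005,45} = ±2.690
p-value ≈ 0.0037
Decision: reject H₀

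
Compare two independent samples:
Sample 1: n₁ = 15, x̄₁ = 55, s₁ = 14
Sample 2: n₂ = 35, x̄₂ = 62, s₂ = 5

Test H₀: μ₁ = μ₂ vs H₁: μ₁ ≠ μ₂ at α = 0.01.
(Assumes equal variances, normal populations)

Answer: t = -2.6213, fail to reject H₀

Derivation:
Pooled variance: s²_p = [14×14² + 34×5²]/(48) = 74.8750
s_p = 8.6530
SE = s_p×√(1/n₁ + 1/n₂) = 8.6530×√(1/15 + 1/35) = 2.6704
t = (x̄₁ - x̄₂)/SE = (55 - 62)/2.6704 = -2.6213
df = 48, t-critical = ±2.682
Decision: fail to reject H₀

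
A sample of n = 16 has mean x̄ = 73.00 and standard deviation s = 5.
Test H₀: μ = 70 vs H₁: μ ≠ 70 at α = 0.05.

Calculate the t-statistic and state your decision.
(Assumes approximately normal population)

df = n - 1 = 15
SE = s/√n = 5/√16 = 1.2500
t = (x̄ - μ₀)/SE = (73.00 - 70)/1.2500 = 2.4000
Critical value: t_{0.025,15} = ±2.131
p-value ≈ 0.0298
Decision: reject H₀

Answer: t = 2.4000, reject H₀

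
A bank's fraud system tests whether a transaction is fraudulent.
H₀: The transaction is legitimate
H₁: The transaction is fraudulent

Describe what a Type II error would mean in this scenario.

A Type I error (probability α) occurs when we reject a true H₀.
A Type II error (probability β) occurs when we fail to reject a false H₀.

Answer: Allowing a fraudulent transaction to go through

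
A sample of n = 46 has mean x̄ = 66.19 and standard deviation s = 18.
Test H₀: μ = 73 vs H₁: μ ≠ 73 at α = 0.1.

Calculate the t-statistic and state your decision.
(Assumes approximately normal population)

df = n - 1 = 45
SE = s/√n = 18/√46 = 2.6540
t = (x̄ - μ₀)/SE = (66.19 - 73)/2.6540 = -2.5659
Critical value: t_{0.05,45} = ±1.679
p-value ≈ 0.0137
Decision: reject H₀

Answer: t = -2.5659, reject H₀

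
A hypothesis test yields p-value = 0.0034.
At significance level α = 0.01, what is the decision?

Answer: reject H₀

Derivation:
Compare p-value to α:
0.0034 < 0.01
Decision: reject H₀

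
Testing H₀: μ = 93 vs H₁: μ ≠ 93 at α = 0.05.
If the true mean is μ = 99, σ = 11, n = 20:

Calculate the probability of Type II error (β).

Answer: β ≈ 0.3159

Derivation:
SE = σ/√n = 11/√20 = 2.4597
Critical values: μ₀ ± z_0.025×SE = 93 ± 1.960×2.4597
Acceptance region: (88.1790, 97.8210)
Under H₁ (μ = 99): z_high = (97.8210 - 99)/2.4597 = -0.4793, z_low = (88.1790 - 99)/2.4597 = -4.3993
β = P(not reject | H₁) = Φ(-0.4793) - Φ(-4.3993) ≈ 0.3159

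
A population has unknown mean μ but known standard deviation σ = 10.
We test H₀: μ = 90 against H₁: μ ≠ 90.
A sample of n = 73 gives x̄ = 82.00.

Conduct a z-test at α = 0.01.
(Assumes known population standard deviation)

Answer: z = -6.8353, reject H₀

Derivation:
Standard error: SE = σ/√n = 10/√73 = 1.1704
z-statistic: z = (x̄ - μ₀)/SE = (82.00 - 90)/1.1704 = -6.8353
Critical value: ±2.576
p-value < 0.0001
Decision: reject H₀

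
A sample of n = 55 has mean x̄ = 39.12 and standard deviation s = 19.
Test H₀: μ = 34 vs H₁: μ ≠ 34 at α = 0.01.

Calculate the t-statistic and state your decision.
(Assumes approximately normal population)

df = n - 1 = 54
SE = s/√n = 19/√55 = 2.5620
t = (x̄ - μ₀)/SE = (39.12 - 34)/2.5620 = 1.9984
Critical value: t_{0.005,54} = ±2.670
p-value ≈ 0.0507
Decision: fail to reject H₀

Answer: t = 1.9984, fail to reject H₀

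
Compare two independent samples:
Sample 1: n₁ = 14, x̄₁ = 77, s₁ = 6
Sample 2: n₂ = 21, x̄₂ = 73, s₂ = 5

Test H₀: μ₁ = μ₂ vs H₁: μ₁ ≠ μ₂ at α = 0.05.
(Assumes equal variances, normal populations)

Answer: t = 2.1405, reject H₀

Derivation:
Pooled variance: s²_p = [13×6² + 20×5²]/(33) = 29.3333
s_p = 5.4160
SE = s_p×√(1/n₁ + 1/n₂) = 5.4160×√(1/14 + 1/21) = 1.8687
t = (x̄₁ - x̄₂)/SE = (77 - 73)/1.8687 = 2.1405
df = 33, t-critical = ±2.035
Decision: reject H₀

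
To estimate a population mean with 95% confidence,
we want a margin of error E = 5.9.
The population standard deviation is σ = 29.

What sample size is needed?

Answer: n = 93

Derivation:
z_0.025 = 1.960
n = (z×σ/E)² = (1.960×29/5.9)²
n = 92.8120
Round up: n = 93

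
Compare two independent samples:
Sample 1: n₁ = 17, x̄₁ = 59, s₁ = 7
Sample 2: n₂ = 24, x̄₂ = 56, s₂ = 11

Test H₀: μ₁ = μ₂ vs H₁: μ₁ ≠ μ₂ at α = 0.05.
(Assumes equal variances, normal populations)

Answer: t = 0.9895, fail to reject H₀

Derivation:
Pooled variance: s²_p = [16×7² + 23×11²]/(39) = 91.4615
s_p = 9.5636
SE = s_p×√(1/n₁ + 1/n₂) = 9.5636×√(1/17 + 1/24) = 3.0317
t = (x̄₁ - x̄₂)/SE = (59 - 56)/3.0317 = 0.9895
df = 39, t-critical = ±2.023
Decision: fail to reject H₀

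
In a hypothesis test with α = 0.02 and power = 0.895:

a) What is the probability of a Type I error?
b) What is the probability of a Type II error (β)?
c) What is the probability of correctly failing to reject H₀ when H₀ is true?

a) Type I error probability = α = 0.02
b) Power = P(reject H₀ | H₁ true) = 1 - β = 0.895, so Type II error probability = β = 1 - Power = 0.105
c) P(fail to reject H₀ | H₀ true) = 1 - α = 0.98

Answer: a) 0.02, b) 0.105, c) 0.98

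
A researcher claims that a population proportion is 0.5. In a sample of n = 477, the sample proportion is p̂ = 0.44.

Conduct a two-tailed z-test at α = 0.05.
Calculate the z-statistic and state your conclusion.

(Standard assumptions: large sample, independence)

Answer: z = -2.6209, reject H₀

Derivation:
H₀: p = 0.5, H₁: p ≠ 0.5
Standard error: SE = √(p₀(1-p₀)/n) = √(0.5×0.5/477) = 0.022893
z-statistic: z = (p̂ - p₀)/SE = (0.44 - 0.5)/0.022893 = -2.6209
Critical value: z_0.025 = ±1.960
p-value = 0.0088
Decision: reject H₀ at α = 0.05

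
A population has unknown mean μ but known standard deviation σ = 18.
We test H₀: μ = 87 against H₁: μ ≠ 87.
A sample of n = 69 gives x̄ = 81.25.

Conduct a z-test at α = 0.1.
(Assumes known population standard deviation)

Standard error: SE = σ/√n = 18/√69 = 2.1669
z-statistic: z = (x̄ - μ₀)/SE = (81.25 - 87)/2.1669 = -2.6536
Critical value: ±1.645
p-value = 0.0080
Decision: reject H₀

Answer: z = -2.6536, reject H₀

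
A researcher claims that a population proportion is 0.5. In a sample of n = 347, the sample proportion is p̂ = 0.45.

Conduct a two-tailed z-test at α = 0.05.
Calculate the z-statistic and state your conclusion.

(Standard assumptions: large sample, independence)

Answer: z = -1.8628, fail to reject H₀

Derivation:
H₀: p = 0.5, H₁: p ≠ 0.5
Standard error: SE = √(p₀(1-p₀)/n) = √(0.5×0.5/347) = 0.026841
z-statistic: z = (p̂ - p₀)/SE = (0.45 - 0.5)/0.026841 = -1.8628
Critical value: z_0.025 = ±1.960
p-value = 0.0625
Decision: fail to reject H₀ at α = 0.05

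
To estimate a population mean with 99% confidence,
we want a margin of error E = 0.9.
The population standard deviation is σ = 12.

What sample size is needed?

z_0.005 = 2.576
n = (z×σ/E)² = (2.576×12/0.9)²
n = 1179.6935
Round up: n = 1180

Answer: n = 1180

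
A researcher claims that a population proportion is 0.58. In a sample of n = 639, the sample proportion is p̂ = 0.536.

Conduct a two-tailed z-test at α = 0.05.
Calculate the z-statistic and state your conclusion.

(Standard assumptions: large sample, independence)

Answer: z = -2.2535, reject H₀

Derivation:
H₀: p = 0.58, H₁: p ≠ 0.58
Standard error: SE = √(p₀(1-p₀)/n) = √(0.58×0.42/639) = 0.019525
z-statistic: z = (p̂ - p₀)/SE = (0.536 - 0.58)/0.019525 = -2.2535
Critical value: z_0.025 = ±1.960
p-value = 0.0242
Decision: reject H₀ at α = 0.05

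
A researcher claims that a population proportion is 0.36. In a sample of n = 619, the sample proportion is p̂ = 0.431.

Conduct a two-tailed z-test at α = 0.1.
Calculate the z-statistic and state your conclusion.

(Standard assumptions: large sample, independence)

H₀: p = 0.36, H₁: p ≠ 0.36
Standard error: SE = √(p₀(1-p₀)/n) = √(0.36×0.64/619) = 0.019293
z-statistic: z = (p̂ - p₀)/SE = (0.431 - 0.36)/0.019293 = 3.6801
Critical value: z_0.05 = ±1.645
p-value = 0.0002
Decision: reject H₀ at α = 0.1

Answer: z = 3.6801, reject H₀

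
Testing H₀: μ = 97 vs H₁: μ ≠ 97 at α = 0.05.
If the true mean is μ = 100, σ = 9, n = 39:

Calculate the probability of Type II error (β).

SE = σ/√n = 9/√39 = 1.4412
Critical values: μ₀ ± z_0.025×SE = 97 ± 1.960×1.4412
Acceptance region: (94.1752, 99.8248)
Under H₁ (μ = 100): z_high = (99.8248 - 100)/1.4412 = -0.1216, z_low = (94.1752 - 100)/1.4412 = -4.0416
β = P(not reject | H₁) = Φ(-0.1216) - Φ(-4.0416) ≈ 0.4516

Answer: β ≈ 0.4516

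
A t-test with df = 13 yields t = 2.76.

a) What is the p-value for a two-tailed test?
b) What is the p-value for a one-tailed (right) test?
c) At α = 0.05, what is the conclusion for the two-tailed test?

Answer: a) 0.0162, b) 0.0081, c) reject H₀

Derivation:
Using t-distribution with df = 13:
a) Two-tailed: p = 2×P(T > 2.76) = 0.0162
b) One-tailed: p = P(T > 2.76) = 0.0081
c) 0.0162 < 0.05, reject H₀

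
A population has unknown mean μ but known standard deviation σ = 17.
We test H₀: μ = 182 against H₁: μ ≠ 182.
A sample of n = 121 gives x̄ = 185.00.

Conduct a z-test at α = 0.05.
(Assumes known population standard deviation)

Answer: z = 1.9411, fail to reject H₀

Derivation:
Standard error: SE = σ/√n = 17/√121 = 1.5455
z-statistic: z = (x̄ - μ₀)/SE = (185.00 - 182)/1.5455 = 1.9411
Critical value: ±1.960
p-value = 0.0522
Decision: fail to reject H₀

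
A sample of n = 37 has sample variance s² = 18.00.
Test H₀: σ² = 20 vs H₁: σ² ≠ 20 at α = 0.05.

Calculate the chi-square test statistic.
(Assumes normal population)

df = n - 1 = 36
χ² = (n-1)s²/σ₀² = 36×18.00/20 = 32.4000
Critical values: χ²_{0.975,36} = 21.336, χ²_{0.025,36} = 54.437
Rejection region: χ² < 21.336 or χ² > 54.437
Decision: fail to reject H₀

Answer: χ² = 32.4000, fail to reject H₀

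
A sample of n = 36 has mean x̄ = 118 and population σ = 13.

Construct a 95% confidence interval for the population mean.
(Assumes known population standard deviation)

Confidence level: 95%, α = 0.05
z_0.025 = 1.960
SE = σ/√n = 13/√36 = 2.1667
Margin of error = 1.960 × 2.1667 = 4.2467
CI: x̄ ± margin = 118 ± 4.2467
CI: (113.7533, 122.2467)

Answer: (113.7533, 122.2467)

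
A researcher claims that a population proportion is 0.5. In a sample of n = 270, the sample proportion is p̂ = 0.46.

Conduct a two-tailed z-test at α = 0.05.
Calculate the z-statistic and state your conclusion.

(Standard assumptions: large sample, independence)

Answer: z = -1.3145, fail to reject H₀

Derivation:
H₀: p = 0.5, H₁: p ≠ 0.5
Standard error: SE = √(p₀(1-p₀)/n) = √(0.5×0.5/270) = 0.030429
z-statistic: z = (p̂ - p₀)/SE = (0.46 - 0.5)/0.030429 = -1.3145
Critical value: z_0.025 = ±1.960
p-value = 0.1887
Decision: fail to reject H₀ at α = 0.05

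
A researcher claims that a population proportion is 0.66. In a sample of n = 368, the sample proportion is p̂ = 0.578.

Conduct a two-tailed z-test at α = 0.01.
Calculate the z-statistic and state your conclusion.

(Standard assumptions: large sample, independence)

H₀: p = 0.66, H₁: p ≠ 0.66
Standard error: SE = √(p₀(1-p₀)/n) = √(0.66×0.34/368) = 0.024694
z-statistic: z = (p̂ - p₀)/SE = (0.578 - 0.66)/0.024694 = -3.3206
Critical value: z_0.005 = ±2.576
p-value = 0.0009
Decision: reject H₀ at α = 0.01

Answer: z = -3.3206, reject H₀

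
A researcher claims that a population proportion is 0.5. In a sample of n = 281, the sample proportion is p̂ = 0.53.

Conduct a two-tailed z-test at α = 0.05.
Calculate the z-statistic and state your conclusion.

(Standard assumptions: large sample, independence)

Answer: z = 1.0058, fail to reject H₀

Derivation:
H₀: p = 0.5, H₁: p ≠ 0.5
Standard error: SE = √(p₀(1-p₀)/n) = √(0.5×0.5/281) = 0.029827
z-statistic: z = (p̂ - p₀)/SE = (0.53 - 0.5)/0.029827 = 1.0058
Critical value: z_0.025 = ±1.960
p-value = 0.3145
Decision: fail to reject H₀ at α = 0.05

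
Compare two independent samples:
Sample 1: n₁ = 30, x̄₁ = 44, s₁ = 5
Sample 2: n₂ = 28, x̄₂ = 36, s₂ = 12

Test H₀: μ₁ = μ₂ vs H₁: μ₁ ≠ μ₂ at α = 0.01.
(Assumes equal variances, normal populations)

Answer: t = 3.3544, reject H₀

Derivation:
Pooled variance: s²_p = [29×5² + 27×12²]/(56) = 82.3750
s_p = 9.0761
SE = s_p×√(1/n₁ + 1/n₂) = 9.0761×√(1/30 + 1/28) = 2.3849
t = (x̄₁ - x̄₂)/SE = (44 - 36)/2.3849 = 3.3544
df = 56, t-critical = ±2.667
Decision: reject H₀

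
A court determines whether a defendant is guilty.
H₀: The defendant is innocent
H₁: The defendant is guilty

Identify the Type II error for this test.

Answer: Acquitting a guilty person

Derivation:
A Type I error (probability α) occurs when we reject a true H₀.
A Type II error (probability β) occurs when we fail to reject a false H₀.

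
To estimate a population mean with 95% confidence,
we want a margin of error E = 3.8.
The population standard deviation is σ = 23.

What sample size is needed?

Answer: n = 141

Derivation:
z_0.025 = 1.960
n = (z×σ/E)² = (1.960×23/3.8)²
n = 140.7345
Round up: n = 141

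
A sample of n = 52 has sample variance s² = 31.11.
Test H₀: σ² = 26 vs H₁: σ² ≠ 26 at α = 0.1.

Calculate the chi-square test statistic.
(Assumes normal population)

df = n - 1 = 51
χ² = (n-1)s²/σ₀² = 51×31.11/26 = 61.0235
Critical values: χ²_{0.95,51} = 35.600, χ²_{0.05,51} = 68.669
Rejection region: χ² < 35.600 or χ² > 68.669
Decision: fail to reject H₀

Answer: χ² = 61.0235, fail to reject H₀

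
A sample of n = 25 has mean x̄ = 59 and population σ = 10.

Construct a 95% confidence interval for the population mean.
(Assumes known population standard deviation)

Confidence level: 95%, α = 0.05
z_0.025 = 1.960
SE = σ/√n = 10/√25 = 2.0000
Margin of error = 1.960 × 2.0000 = 3.9200
CI: x̄ ± margin = 59 ± 3.9200
CI: (55.0800, 62.9200)

Answer: (55.0800, 62.9200)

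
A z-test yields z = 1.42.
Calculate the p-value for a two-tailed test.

Answer: p-value ≈ 0.1556

Derivation:
For z = 1.42:
p = 2×P(Z > |1.42|) = 2×(1 - Φ(1.42)) = 0.1556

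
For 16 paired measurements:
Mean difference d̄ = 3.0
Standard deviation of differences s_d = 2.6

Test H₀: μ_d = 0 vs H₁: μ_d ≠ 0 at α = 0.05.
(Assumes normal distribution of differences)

Answer: t = 4.6154, reject H₀

Derivation:
df = n - 1 = 15
SE = s_d/√n = 2.6/√16 = 0.6500
t = d̄/SE = 3.0/0.6500 = 4.6154
Critical value: t_{0.025,15} = ±2.131
p-value ≈ 0.0003
Decision: reject H₀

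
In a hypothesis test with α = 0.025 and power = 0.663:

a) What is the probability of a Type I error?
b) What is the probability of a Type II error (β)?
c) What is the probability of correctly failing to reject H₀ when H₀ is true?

Answer: a) 0.025, b) 0.337, c) 0.975

Derivation:
a) Type I error probability = α = 0.025
b) Power = P(reject H₀ | H₁ true) = 1 - β = 0.663, so Type II error probability = β = 1 - Power = 0.337
c) P(fail to reject H₀ | H₀ true) = 1 - α = 0.975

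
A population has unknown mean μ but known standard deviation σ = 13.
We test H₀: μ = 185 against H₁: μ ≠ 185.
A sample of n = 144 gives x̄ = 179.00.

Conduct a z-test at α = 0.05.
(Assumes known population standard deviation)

Answer: z = -5.5386, reject H₀

Derivation:
Standard error: SE = σ/√n = 13/√144 = 1.0833
z-statistic: z = (x̄ - μ₀)/SE = (179.00 - 185)/1.0833 = -5.5386
Critical value: ±1.960
p-value < 0.0001
Decision: reject H₀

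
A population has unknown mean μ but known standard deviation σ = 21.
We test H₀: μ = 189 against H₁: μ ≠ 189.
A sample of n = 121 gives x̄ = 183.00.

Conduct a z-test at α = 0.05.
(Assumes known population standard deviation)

Standard error: SE = σ/√n = 21/√121 = 1.9091
z-statistic: z = (x̄ - μ₀)/SE = (183.00 - 189)/1.9091 = -3.1428
Critical value: ±1.960
p-value = 0.0017
Decision: reject H₀

Answer: z = -3.1428, reject H₀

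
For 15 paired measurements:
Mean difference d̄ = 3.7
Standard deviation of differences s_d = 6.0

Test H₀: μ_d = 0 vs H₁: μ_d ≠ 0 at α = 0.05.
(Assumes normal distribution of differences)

Answer: t = 2.3883, reject H₀

Derivation:
df = n - 1 = 14
SE = s_d/√n = 6.0/√15 = 1.5492
t = d̄/SE = 3.7/1.5492 = 2.3883
Critical value: t_{0.025,14} = ±2.145
p-value ≈ 0.0316
Decision: reject H₀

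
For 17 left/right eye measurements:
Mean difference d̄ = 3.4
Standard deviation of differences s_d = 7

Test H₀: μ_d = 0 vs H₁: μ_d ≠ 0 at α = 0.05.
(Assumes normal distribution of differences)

Answer: t = 2.0027, fail to reject H₀

Derivation:
df = n - 1 = 16
SE = s_d/√n = 7/√17 = 1.6977
t = d̄/SE = 3.4/1.6977 = 2.0027
Critical value: t_{0.025,16} = ±2.120
p-value ≈ 0.0625
Decision: fail to reject H₀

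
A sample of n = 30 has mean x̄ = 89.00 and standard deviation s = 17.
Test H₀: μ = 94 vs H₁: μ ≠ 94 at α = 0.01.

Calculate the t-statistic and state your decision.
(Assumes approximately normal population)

Answer: t = -1.6109, fail to reject H₀

Derivation:
df = n - 1 = 29
SE = s/√n = 17/√30 = 3.1038
t = (x̄ - μ₀)/SE = (89.00 - 94)/3.1038 = -1.6109
Critical value: t_{0.005,29} = ±2.756
p-value ≈ 0.1180
Decision: fail to reject H₀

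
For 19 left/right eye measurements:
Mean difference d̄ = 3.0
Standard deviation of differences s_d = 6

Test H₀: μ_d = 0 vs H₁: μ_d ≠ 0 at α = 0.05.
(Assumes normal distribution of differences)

df = n - 1 = 18
SE = s_d/√n = 6/√19 = 1.3765
t = d̄/SE = 3.0/1.3765 = 2.1794
Critical value: t_{0.025,18} = ±2.101
p-value ≈ 0.0428
Decision: reject H₀

Answer: t = 2.1794, reject H₀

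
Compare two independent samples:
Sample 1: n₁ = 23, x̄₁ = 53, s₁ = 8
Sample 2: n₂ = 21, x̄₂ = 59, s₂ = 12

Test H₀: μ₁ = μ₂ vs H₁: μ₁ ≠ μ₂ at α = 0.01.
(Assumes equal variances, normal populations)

Pooled variance: s²_p = [22×8² + 20×12²]/(42) = 102.0952
s_p = 10.1042
SE = s_p×√(1/n₁ + 1/n₂) = 10.1042×√(1/23 + 1/21) = 3.0497
t = (x̄₁ - x̄₂)/SE = (53 - 59)/3.0497 = -1.9674
df = 42, t-critical = ±2.698
Decision: fail to reject H₀

Answer: t = -1.9674, fail to reject H₀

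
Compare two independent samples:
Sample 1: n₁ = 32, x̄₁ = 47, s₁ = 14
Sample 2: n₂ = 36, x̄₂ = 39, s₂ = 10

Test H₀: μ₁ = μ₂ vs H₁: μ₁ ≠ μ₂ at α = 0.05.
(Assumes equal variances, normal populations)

Pooled variance: s²_p = [31×14² + 35×10²]/(66) = 145.0909
s_p = 12.0454
SE = s_p×√(1/n₁ + 1/n₂) = 12.0454×√(1/32 + 1/36) = 2.9265
t = (x̄₁ - x̄₂)/SE = (47 - 39)/2.9265 = 2.7336
df = 66, t-critical = ±1.997
Decision: reject H₀

Answer: t = 2.7336, reject H₀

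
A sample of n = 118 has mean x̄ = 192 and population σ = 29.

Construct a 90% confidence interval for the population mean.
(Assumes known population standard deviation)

Confidence level: 90%, α = 0.1
z_0.05 = 1.645
SE = σ/√n = 29/√118 = 2.6697
Margin of error = 1.645 × 2.6697 = 4.3917
CI: x̄ ± margin = 192 ± 4.3917
CI: (187.6083, 196.3917)

Answer: (187.6083, 196.3917)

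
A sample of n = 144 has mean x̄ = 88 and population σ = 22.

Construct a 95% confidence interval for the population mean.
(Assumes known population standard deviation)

Answer: (84.4067, 91.5933)

Derivation:
Confidence level: 95%, α = 0.05
z_0.025 = 1.960
SE = σ/√n = 22/√144 = 1.8333
Margin of error = 1.960 × 1.8333 = 3.5933
CI: x̄ ± margin = 88 ± 3.5933
CI: (84.4067, 91.5933)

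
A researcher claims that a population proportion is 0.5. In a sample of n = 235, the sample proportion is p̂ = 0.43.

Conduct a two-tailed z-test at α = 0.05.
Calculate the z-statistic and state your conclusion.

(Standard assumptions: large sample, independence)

Answer: z = -2.1462, reject H₀

Derivation:
H₀: p = 0.5, H₁: p ≠ 0.5
Standard error: SE = √(p₀(1-p₀)/n) = √(0.5×0.5/235) = 0.032616
z-statistic: z = (p̂ - p₀)/SE = (0.43 - 0.5)/0.032616 = -2.1462
Critical value: z_0.025 = ±1.960
p-value = 0.0319
Decision: reject H₀ at α = 0.05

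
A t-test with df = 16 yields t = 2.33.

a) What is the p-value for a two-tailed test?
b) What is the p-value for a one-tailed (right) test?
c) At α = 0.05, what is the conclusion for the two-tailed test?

Answer: a) 0.0332, b) 0.0166, c) reject H₀

Derivation:
Using t-distribution with df = 16:
a) Two-tailed: p = 2×P(T > 2.33) = 0.0332
b) One-tailed: p = P(T > 2.33) = 0.0166
c) 0.0332 < 0.05, reject H₀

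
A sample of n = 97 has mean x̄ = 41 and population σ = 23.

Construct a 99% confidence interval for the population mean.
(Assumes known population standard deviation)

Confidence level: 99%, α = 0.01
z_0.005 = 2.576
SE = σ/√n = 23/√97 = 2.3353
Margin of error = 2.576 × 2.3353 = 6.0157
CI: x̄ ± margin = 41 ± 6.0157
CI: (34.9843, 47.0157)

Answer: (34.9843, 47.0157)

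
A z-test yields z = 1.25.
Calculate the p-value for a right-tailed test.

Answer: p-value ≈ 0.1056

Derivation:
For z = 1.25:
p = P(Z > 1.25) = 1 - Φ(1.25) = 0.1056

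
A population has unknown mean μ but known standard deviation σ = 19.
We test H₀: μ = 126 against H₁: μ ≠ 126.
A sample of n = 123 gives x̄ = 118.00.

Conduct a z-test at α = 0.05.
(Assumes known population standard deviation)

Answer: z = -4.6696, reject H₀

Derivation:
Standard error: SE = σ/√n = 19/√123 = 1.7132
z-statistic: z = (x̄ - μ₀)/SE = (118.00 - 126)/1.7132 = -4.6696
Critical value: ±1.960
p-value < 0.0001
Decision: reject H₀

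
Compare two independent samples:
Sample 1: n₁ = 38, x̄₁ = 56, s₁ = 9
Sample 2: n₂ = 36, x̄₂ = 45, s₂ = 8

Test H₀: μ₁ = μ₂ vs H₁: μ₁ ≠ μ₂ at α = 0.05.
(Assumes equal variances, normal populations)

Pooled variance: s²_p = [37×9² + 35×8²]/(72) = 72.7361
s_p = 8.5285
SE = s_p×√(1/n₁ + 1/n₂) = 8.5285×√(1/38 + 1/36) = 1.9836
t = (x̄₁ - x̄₂)/SE = (56 - 45)/1.9836 = 5.5455
df = 72, t-critical = ±1.993
Decision: reject H₀

Answer: t = 5.5455, reject H₀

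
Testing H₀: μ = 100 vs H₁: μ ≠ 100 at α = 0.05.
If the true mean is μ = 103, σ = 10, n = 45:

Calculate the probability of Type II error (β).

SE = σ/√n = 10/√45 = 1.4907
Critical values: μ₀ ± z_0.025×SE = 100 ± 1.960×1.4907
Acceptance region: (97.0782, 102.9218)
Under H₁ (μ = 103): z_high = (102.9218 - 103)/1.4907 = -0.0525, z_low = (97.0782 - 103)/1.4907 = -3.9725
β = P(not reject | H₁) = Φ(-0.0525) - Φ(-3.9725) ≈ 0.4790

Answer: β ≈ 0.4790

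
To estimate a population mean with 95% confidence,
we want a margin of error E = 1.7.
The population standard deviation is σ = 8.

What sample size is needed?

z_0.025 = 1.960
n = (z×σ/E)² = (1.960×8/1.7)²
n = 85.0735
Round up: n = 86

Answer: n = 86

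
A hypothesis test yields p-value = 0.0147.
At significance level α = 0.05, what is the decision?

Answer: reject H₀

Derivation:
Compare p-value to α:
0.0147 < 0.05
Decision: reject H₀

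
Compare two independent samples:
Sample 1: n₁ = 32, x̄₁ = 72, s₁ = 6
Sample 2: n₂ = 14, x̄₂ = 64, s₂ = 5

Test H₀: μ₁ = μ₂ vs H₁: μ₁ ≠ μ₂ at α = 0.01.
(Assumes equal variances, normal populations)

Pooled variance: s²_p = [31×6² + 13×5²]/(44) = 32.7500
s_p = 5.7228
SE = s_p×√(1/n₁ + 1/n₂) = 5.7228×√(1/32 + 1/14) = 1.8338
t = (x̄₁ - x̄₂)/SE = (72 - 64)/1.8338 = 4.3625
df = 44, t-critical = ±2.692
Decision: reject H₀

Answer: t = 4.3625, reject H₀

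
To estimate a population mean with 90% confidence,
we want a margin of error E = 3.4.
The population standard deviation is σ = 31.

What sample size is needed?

Answer: n = 225

Derivation:
z_0.05 = 1.645
n = (z×σ/E)² = (1.645×31/3.4)²
n = 224.9559
Round up: n = 225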